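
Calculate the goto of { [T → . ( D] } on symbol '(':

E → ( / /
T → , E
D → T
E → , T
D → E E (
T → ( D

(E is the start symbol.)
GOTO(I, '(') = CLOSURE({ [A → αX.β] : [A → α.Xβ] ∈ I, X = '(' })

Items with dot before '(', with the dot advanced:
  [T → . ( D] → [T → ( . D]
Closure of the advanced items:
  [T → ( . D] has the dot before D: add [D → . T], [D → . E E (]
  [D → . T] has the dot before T: add [T → . , E], [T → . ( D]
  [D → . E E (] has the dot before E: add [E → . ( / /], [E → . , T]

GOTO = { [D → . E E (], [D → . T], [E → . ( / /], [E → . , T], [T → ( . D], [T → . ( D], [T → . , E] }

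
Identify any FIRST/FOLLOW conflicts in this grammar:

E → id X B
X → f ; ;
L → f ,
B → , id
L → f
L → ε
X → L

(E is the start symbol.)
No FIRST/FOLLOW conflicts.

A FIRST/FOLLOW conflict occurs when a non-terminal N has a nullable alternative N → β (β ⇒* ε) and another alternative N → α with FIRST(α) ∩ FOLLOW(N) ≠ ∅: on such a lookahead the parser cannot decide between expanding α and letting N vanish via β.

Nullable non-terminals: L, X.
FIRST sets used below: FIRST(L) = { 'f', ε }

L: nullable alternative(s) L → ε; FOLLOW(L) = { ',' }
  L → f ,: FIRST \ {ε} = { 'f' } — disjoint from FOLLOW(L)
  L → f: FIRST \ {ε} = { 'f' } — disjoint from FOLLOW(L)
  L → ε: FIRST \ {ε} = { } — this is the only nullable alternative, skip

X: nullable alternative(s) X → L; FOLLOW(X) = { ',' }
  X → f ; ;: FIRST \ {ε} = { 'f' } — disjoint from FOLLOW(X)
  X → L: FIRST \ {ε} = { 'f' } — this is the only nullable alternative, skip

B, E have no nullable alternative, so no FIRST/FOLLOW check is needed there.

No FIRST/FOLLOW conflicts found.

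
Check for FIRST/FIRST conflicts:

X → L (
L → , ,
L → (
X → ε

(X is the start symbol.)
No FIRST/FIRST conflicts.

FIRST sets of the non-terminals at (or reachable through a nullable prefix from) the front of some alternative:
  FIRST(L) = { '(', ',' }

Productions for X:
  X → L (: FIRST = { '(', ',' }
  X → ε: FIRST = { ε }
Productions for L:
  L → , ,: FIRST = { ',' }
  L → (: FIRST = { '(' }

All alternatives of each non-terminal have pairwise disjoint FIRST sets.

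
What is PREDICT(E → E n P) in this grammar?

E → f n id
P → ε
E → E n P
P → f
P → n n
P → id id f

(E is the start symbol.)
{ 'f' }

PREDICT(E → E n P) = (FIRST(RHS) \ {ε}) ∪ (FOLLOW(E) if ε ∈ FIRST(RHS), i.e. RHS ⇒* ε)
FIRST(E) = { 'f' }
FIRST(E n P) = { 'f' }
ε ∉ FIRST(E n P), so FOLLOW(E) is not added.
PREDICT(E → E n P) = { 'f' }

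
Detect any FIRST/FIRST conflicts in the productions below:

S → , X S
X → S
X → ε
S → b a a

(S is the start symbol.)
No FIRST/FIRST conflicts.

A FIRST/FIRST conflict occurs when two productions N → α and N → β for the same non-terminal have FIRST(α) ∩ FIRST(β) ≠ ∅ (with ε ∈ FIRST of a nullable right-hand side, so two nullable alternatives also conflict).

FIRST sets of the non-terminals at (or reachable through a nullable prefix from) the front of some alternative:
  FIRST(S) = { ',', 'b' }

Productions for S:
  S → , X S: FIRST = { ',' }
  S → b a a: FIRST = { 'b' }
Productions for X:
  X → S: FIRST = { ',', 'b' }
  X → ε: FIRST = { ε }

All alternatives of each non-terminal have pairwise disjoint FIRST sets.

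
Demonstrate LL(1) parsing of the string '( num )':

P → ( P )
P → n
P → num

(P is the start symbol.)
Stack is shown with the top on the left.

Stack    Input      Action
--------------------------
P $      ( num ) $  output P → ( P )
( P ) $  ( num ) $  match '('
P ) $    num ) $    output P → num
num ) $  num ) $    match 'num'
) $      ) $        match ')'
$        $          accept

The string is accepted.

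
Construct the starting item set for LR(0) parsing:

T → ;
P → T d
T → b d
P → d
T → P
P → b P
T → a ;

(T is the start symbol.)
First, augment the grammar with T' → T
I₀ = CLOSURE({ [T' → . T] }):
  [T' → . T] has the dot before T: add [T → . ;], [T → . b d], [T → . P], [T → . a ;]
  [T → . P] has the dot before P: add [P → . T d], [P → . d], [P → . b P]
No further items can be added.

I₀ = { [P → . T d], [P → . b P], [P → . d], [T → . ;], [T → . P], [T → . a ;], [T → . b d], [T' → . T] }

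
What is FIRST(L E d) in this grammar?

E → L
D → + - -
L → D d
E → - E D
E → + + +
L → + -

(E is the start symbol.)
FIRST sets of the non-terminals involved (from the grammar, by fixed-point iteration):
  FIRST(L) = { '+' }

To compute FIRST(L E d), process the symbols left to right:
Symbol L is a non-terminal. Add FIRST(L) \ {ε} = { '+' }
L is not nullable (ε ∉ FIRST(L)), so stop here.
FIRST(L E d) = { '+' }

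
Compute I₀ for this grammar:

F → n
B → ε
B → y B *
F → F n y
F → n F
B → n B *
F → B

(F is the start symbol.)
{ [B → . n B *], [B → . y B *], [B → .], [F → . B], [F → . F n y], [F → . n F], [F → . n], [F' → . F] }

First, augment the grammar with F' → F
I₀ = CLOSURE({ [F' → . F] }):
  [F' → . F] has the dot before F: add [F → . n], [F → . F n y], [F → . n F], [F → . B]
  [F → . B] has the dot before B: add [B → .], [B → . y B *], [B → . n B *]
No further items can be added.

I₀ = { [B → . n B *], [B → . y B *], [B → .], [F → . B], [F → . F n y], [F → . n F], [F → . n], [F' → . F] }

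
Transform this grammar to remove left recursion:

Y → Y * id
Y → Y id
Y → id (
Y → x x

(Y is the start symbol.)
Y → id ( Y'
Y → x x Y'
Y' → * id Y'
Y' → id Y'
Y' → ε

Y is directly left-recursive. The standard transformation for
  A → A α₁ | ... | A α_m | β₁ | ... | β_n
is
  A  → β₁ A' | ... | β_n A'
  A' → α₁ A' | ... | α_m A' | ε

Y → id ( becomes Y → id ( Y'
Y → x x becomes Y → x x Y'
Y → Y * id becomes Y' → * id Y'
Y → Y id becomes Y' → id Y'
Add Y' → ε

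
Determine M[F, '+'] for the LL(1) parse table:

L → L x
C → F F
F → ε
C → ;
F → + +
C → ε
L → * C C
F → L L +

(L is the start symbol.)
To find M[F, '+'], we find productions for F where '+' is in the predict set (PREDICT(N → α) = (FIRST(α) \ {ε}) ∪ (FOLLOW(N) if α ⇒* ε)).

Relevant sets:
  FIRST(L) = { '*' }
  FOLLOW(F) = { $, '*', '+', ';', 'x' }

F → ε: PREDICT = { $, '*', '+', ';', 'x' }
  '+' is in predict set, so this production goes in M[F, '+']
F → + +: PREDICT = { '+' }
  '+' is in predict set, so this production goes in M[F, '+']
F → L L +: PREDICT = { '*' }

M[F, '+'] = F → ε, F → + +  (a multiply-defined cell — the grammar is not LL(1))

Answer: F → ε, F → + +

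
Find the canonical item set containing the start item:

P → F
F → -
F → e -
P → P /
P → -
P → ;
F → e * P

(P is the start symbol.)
First, augment the grammar with P' → P
I₀ = CLOSURE({ [P' → . P] }):
  [P' → . P] has the dot before P: add [P → . F], [P → . P /], [P → . -], [P → . ;]
  [P → . F] has the dot before F: add [F → . -], [F → . e -], [F → . e * P]
No further items can be added.

I₀ = { [F → . -], [F → . e * P], [F → . e -], [P → . -], [P → . ;], [P → . F], [P → . P /], [P' → . P] }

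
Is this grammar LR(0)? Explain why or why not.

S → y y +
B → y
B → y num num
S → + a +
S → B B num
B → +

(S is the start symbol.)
A grammar is LR(0) if no state in the canonical LR(0) collection has:
  - both a shift item (dot before a terminal) and a complete item (shift-reduce conflict), or
  - two or more complete items (reduce-reduce conflict; the accept item [S' → S .] counts as a complete item here).

Augment with S' → S and build the canonical LR(0) collection (I0 = CLOSURE({[S' → . S]}), then GOTO on every symbol after a dot until no new states appear). It has 15 states:
  I0: { [B → . +], [B → . y num num], [B → . y], [S → . + a +], [S → . B B num], [S → . y y +], [S' → . S] }  — shift
  I1: { [B → + .], [S → + . a +] }  — shift, reduce
  I2: { [B → . +], [B → . y num num], [B → . y], [S → B . B num] }  — shift
  I3: { [S' → S .] }  — accept
  I4: { [B → y . num num], [B → y .], [S → y . y +] }  — shift, reduce
  I5: { [B → y num . num] }  — shift
  I6: { [S → y y . +] }  — shift
  I7: { [S → y y + .] }  — reduce
  I8: { [B → y num num .] }  — reduce
  I9: { [B → + .] }  — reduce
  I10: { [S → B B . num] }  — shift
  I11: { [B → y . num num], [B → y .] }  — shift, reduce
  I12: { [S → B B num .] }  — reduce
  I13: { [S → + a . +] }  — shift
  I14: { [S → + a + .] }  — reduce

Conflict in state I1:
  Shift-reduce conflict between [B → + .] and [S → + . a +]
So the grammar is NOT LR(0).

Answer: No. Shift-reduce conflict between [B → + .] and [S → + . a +]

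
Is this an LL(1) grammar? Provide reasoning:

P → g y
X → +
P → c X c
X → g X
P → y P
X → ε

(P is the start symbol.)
A grammar is LL(1) if for each non-terminal N with multiple productions, the predict sets of those productions are pairwise disjoint, where PREDICT(N → α) = (FIRST(α) \ {ε}) ∪ (FOLLOW(N) if α ⇒* ε).

Relevant sets:
  FOLLOW(X) = { 'c' }

For P:
  PREDICT(P → g y) = { 'g' }
  PREDICT(P → c X c) = { 'c' }
  PREDICT(P → y P) = { 'y' }
For X:
  PREDICT(X → '+') = { '+' }
  PREDICT(X → g X) = { 'g' }
  PREDICT(X → ε) = { 'c' }

All predict sets are disjoint. The grammar IS LL(1).

Answer: Yes, the grammar is LL(1).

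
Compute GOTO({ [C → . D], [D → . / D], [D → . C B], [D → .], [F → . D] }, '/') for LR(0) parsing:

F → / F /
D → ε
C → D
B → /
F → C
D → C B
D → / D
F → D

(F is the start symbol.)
{ [C → . D], [D → . / D], [D → . C B], [D → .], [D → / . D] }

GOTO(I, '/') = CLOSURE({ [A → αX.β] : [A → α.Xβ] ∈ I, X = '/' })

Items with dot before '/', with the dot advanced:
  [D → . / D] → [D → / . D]
Closure of the advanced items:
  [D → / . D] has the dot before D: add [D → .], [D → . C B], [D → . / D]
  [D → . C B] has the dot before C: add [C → . D]

GOTO = { [C → . D], [D → . / D], [D → . C B], [D → .], [D → / . D] }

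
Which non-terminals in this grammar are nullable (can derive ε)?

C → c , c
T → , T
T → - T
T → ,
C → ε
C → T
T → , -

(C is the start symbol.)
ε-productions: C → ε
So C is immediately nullable.
No further non-terminal can be added: every production for the remaining non-terminals contains a terminal or a non-nullable non-terminal.
Nullable = { 'C' }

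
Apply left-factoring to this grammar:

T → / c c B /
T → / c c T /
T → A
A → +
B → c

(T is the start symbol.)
Left-factoring transforms A → αβ₁ | αβ₂ into A → αA' and A' → β₁ | β₂
(α is the longest common prefix among the alternatives). Repeat until
no nonterminal has two alternatives with a common prefix.

Round 1: T has alternatives sharing prefix '/ c c'. Introduce T': T → / c c T'
  Add: T' → B /
  Add: T' → T /

No remaining common prefixes — done.

Resulting grammar:
T → / c c T'
T' → B /
T' → T /
T → A
A → +
B → c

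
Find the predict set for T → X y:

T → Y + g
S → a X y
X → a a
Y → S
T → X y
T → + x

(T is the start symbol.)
{ 'a' }

PREDICT(T → X y) = (FIRST(RHS) \ {ε}) ∪ (FOLLOW(T) if ε ∈ FIRST(RHS), i.e. RHS ⇒* ε)
FIRST(X) = { 'a' }
FIRST(X y) = { 'a' }
ε ∉ FIRST(X y), so FOLLOW(T) is not added.
PREDICT(T → X y) = { 'a' }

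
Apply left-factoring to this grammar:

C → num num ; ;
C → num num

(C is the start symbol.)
C → num num C'
C' → ; ;
C' → ε

Left-factoring transforms A → αβ₁ | αβ₂ into A → αA' and A' → β₁ | β₂
(α is the longest common prefix among the alternatives). Repeat until
no nonterminal has two alternatives with a common prefix.

Round 1: C has alternatives sharing prefix 'num num'. Introduce C': C → num num C'
  Add: C' → ; ;
  Add: C' → ε

No remaining common prefixes — done.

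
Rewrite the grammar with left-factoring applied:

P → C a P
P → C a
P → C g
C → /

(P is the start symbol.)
P → C P'
P' → a P''
P'' → P
P'' → ε
P' → g
C → /

Left-factoring transforms A → αβ₁ | αβ₂ into A → αA' and A' → β₁ | β₂
(α is the longest common prefix among the alternatives). Repeat until
no nonterminal has two alternatives with a common prefix.

Round 1: P has alternatives sharing prefix 'C'. Introduce P': P → C P'
  Add: P' → a P
  Add: P' → a
  Add: P' → g

Round 2: P' has alternatives sharing prefix 'a'. Introduce P'': P' → a P''
  Add: P'' → P
  Add: P'' → ε

No remaining common prefixes — done.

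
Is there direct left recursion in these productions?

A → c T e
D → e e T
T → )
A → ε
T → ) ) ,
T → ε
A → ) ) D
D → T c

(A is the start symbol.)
No direct left recursion

Direct left recursion occurs when N → N α for some non-terminal N (the right-hand side begins with the left-hand side itself).

A → c T e: starts with c
D → e e T: starts with e
T → ): starts with ')'
A → ε: starts with ε
T → ) ) ,: starts with ')'
T → ε: starts with ε
A → ) ) D: starts with ')'
D → T c: starts with T

No direct left recursion found.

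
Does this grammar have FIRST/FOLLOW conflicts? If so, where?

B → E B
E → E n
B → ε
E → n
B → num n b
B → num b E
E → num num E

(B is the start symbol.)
No FIRST/FOLLOW conflicts.

A FIRST/FOLLOW conflict occurs when a non-terminal N has a nullable alternative N → β (β ⇒* ε) and another alternative N → α with FIRST(α) ∩ FOLLOW(N) ≠ ∅: on such a lookahead the parser cannot decide between expanding α and letting N vanish via β.

Nullable non-terminals: B.
FIRST sets used below: FIRST(E) = { 'n', 'num' }

B: nullable alternative(s) B → ε; FOLLOW(B) = { $ }
  B → E B: FIRST \ {ε} = { 'n', 'num' } — disjoint from FOLLOW(B)
  B → ε: FIRST \ {ε} = { } — this is the only nullable alternative, skip
  B → num n b: FIRST \ {ε} = { 'num' } — disjoint from FOLLOW(B)
  B → num b E: FIRST \ {ε} = { 'num' } — disjoint from FOLLOW(B)

E has no nullable alternative, so no FIRST/FOLLOW check is needed there.

No FIRST/FOLLOW conflicts found.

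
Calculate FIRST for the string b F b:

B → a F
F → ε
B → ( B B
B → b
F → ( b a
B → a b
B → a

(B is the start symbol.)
To compute FIRST(b F b), process the symbols left to right:
Symbol b is a terminal. Add 'b' and stop.
FIRST(b F b) = { 'b' }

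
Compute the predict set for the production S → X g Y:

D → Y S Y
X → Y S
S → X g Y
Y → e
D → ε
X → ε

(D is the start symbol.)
{ 'e', 'g' }

PREDICT(S → X g Y) = (FIRST(RHS) \ {ε}) ∪ (FOLLOW(S) if ε ∈ FIRST(RHS), i.e. RHS ⇒* ε)
FIRST(X) = { 'e', ε }
FIRST(X g Y) = { 'e', 'g' }
ε ∉ FIRST(X g Y), so FOLLOW(S) is not added.
PREDICT(S → X g Y) = { 'e', 'g' }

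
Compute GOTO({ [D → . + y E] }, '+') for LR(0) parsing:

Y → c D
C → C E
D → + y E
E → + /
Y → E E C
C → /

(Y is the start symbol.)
GOTO(I, '+') = CLOSURE({ [A → αX.β] : [A → α.Xβ] ∈ I, X = '+' })

Items with dot before '+', with the dot advanced:
  [D → . + y E] → [D → + . y E]
Closure adds nothing (no advanced item has the dot before a non-terminal).

GOTO = { [D → + . y E] }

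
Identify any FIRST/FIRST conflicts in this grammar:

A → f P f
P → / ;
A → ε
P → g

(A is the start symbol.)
No FIRST/FIRST conflicts.

A FIRST/FIRST conflict occurs when two productions N → α and N → β for the same non-terminal have FIRST(α) ∩ FIRST(β) ≠ ∅ (with ε ∈ FIRST of a nullable right-hand side, so two nullable alternatives also conflict).

Productions for A:
  A → f P f: FIRST = { 'f' }
  A → ε: FIRST = { ε }
Productions for P:
  P → / ;: FIRST = { '/' }
  P → g: FIRST = { 'g' }

All alternatives of each non-terminal have pairwise disjoint FIRST sets.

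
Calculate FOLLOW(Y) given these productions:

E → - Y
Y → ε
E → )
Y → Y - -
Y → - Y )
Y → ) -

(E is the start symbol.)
{ $, ')', '-' }

In E → - Y: Y is at the end, add FOLLOW(E)
In Y → Y - -: Y is followed by '-' '-', add FIRST('-' '-') \ {ε} = { '-' }
In Y → - Y ): Y is followed by ')', add FIRST(')') \ {ε} = { ')' }

The FOLLOW sets referred to above (computed the same way, to a fixed point):
  FOLLOW(E) = { $ }

Taking the union: FOLLOW(Y) = { $, ')', '-' }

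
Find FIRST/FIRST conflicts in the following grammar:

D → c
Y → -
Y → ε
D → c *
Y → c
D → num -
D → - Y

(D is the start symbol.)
Productions for D:
  D → c: FIRST = { 'c' }
  D → c *: FIRST = { 'c' }
  D → num -: FIRST = { 'num' }
  D → - Y: FIRST = { '-' }
Productions for Y:
  Y → -: FIRST = { '-' }
  Y → ε: FIRST = { ε }
  Y → c: FIRST = { 'c' }

Conflict for D: D → c and D → c *
  Overlap: { 'c' }

Answer: Yes. D → c / D → c '*' on { 'c' }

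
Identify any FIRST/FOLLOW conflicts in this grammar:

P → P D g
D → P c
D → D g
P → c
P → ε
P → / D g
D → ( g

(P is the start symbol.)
A FIRST/FOLLOW conflict occurs when a non-terminal N has a nullable alternative N → β (β ⇒* ε) and another alternative N → α with FIRST(α) ∩ FOLLOW(N) ≠ ∅: on such a lookahead the parser cannot decide between expanding α and letting N vanish via β.

Nullable non-terminals: P.
FIRST sets used below: FIRST(P) = { '(', '/', 'c', ε }, FIRST(D) = { '(', '/', 'c' }

P: nullable alternative(s) P → ε; FOLLOW(P) = { $, '(', '/', 'c' }
  P → P D g: FIRST \ {ε} = { '(', '/', 'c' } — overlaps FOLLOW(P) on { '(', '/', 'c' }: CONFLICT
  P → c: FIRST \ {ε} = { 'c' } — overlaps FOLLOW(P) on { 'c' }: CONFLICT
  P → ε: FIRST \ {ε} = { } — this is the only nullable alternative, skip
  P → / D g: FIRST \ {ε} = { '/' } — overlaps FOLLOW(P) on { '/' }: CONFLICT

D has no nullable alternative, so no FIRST/FOLLOW check is needed there.

So the grammar has 3 FIRST/FOLLOW conflicts (marked CONFLICT above).

Answer: Yes. P → P D g with FOLLOW(P) on { '(', '/', 'c' }; P → c with FOLLOW(P) on { 'c' }; P → '/' D g with FOLLOW(P) on { '/' }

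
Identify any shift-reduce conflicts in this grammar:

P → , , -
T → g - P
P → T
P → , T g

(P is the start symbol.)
A shift-reduce conflict occurs when an LR(0) state has both:
  - a complete (reduce) item [A → α .] (dot at the end), and
  - a shift item [B → β . c γ] (dot before a terminal).

Augment with P' → P and build the canonical LR(0) collection (I0 = CLOSURE({[P' → . P]}), then GOTO on every symbol after a dot until no new states appear). It has 11 states:
  I0: { [P → . , , -], [P → . , T g], [P → . T], [P' → . P], [T → . g - P] }  — shift
  I1: { [P → , . , -], [P → , . T g], [T → . g - P] }  — shift
  I2: { [P' → P .] }  — accept
  I3: { [P → T .] }  — reduce
  I4: { [T → g . - P] }  — shift
  I5: { [P → . , , -], [P → . , T g], [P → . T], [T → . g - P], [T → g - . P] }  — shift
  I6: { [T → g - P .] }  — reduce
  I7: { [P → , , . -] }  — shift
  I8: { [P → , T . g] }  — shift
  I9: { [P → , T g .] }  — reduce
  I10: { [P → , , - .] }  — reduce

No state contains both a complete item and a shift item.

Answer: No shift-reduce conflicts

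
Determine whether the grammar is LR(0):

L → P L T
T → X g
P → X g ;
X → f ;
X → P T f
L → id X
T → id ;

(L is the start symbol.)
No. Shift-reduce conflict between [L → id X .] and [P → X . g ;]

A grammar is LR(0) if no state in the canonical LR(0) collection has:
  - both a shift item (dot before a terminal) and a complete item (shift-reduce conflict), or
  - two or more complete items (reduce-reduce conflict; the accept item [L' → L .] counts as a complete item here).

Augment with L' → L and build the canonical LR(0) collection (I0 = CLOSURE({[L' → . L]}), then GOTO on every symbol after a dot until no new states appear). It has 20 states:
  I0: { [L → . P L T], [L → . id X], [L' → . L], [P → . X g ;], [X → . P T f], [X → . f ;] }  — shift
  I1: { [L' → L .] }  — accept
  I2: { [L → . P L T], [L → . id X], [L → P . L T], [P → . X g ;], [T → . X g], [T → . id ;], [X → . P T f], [X → . f ;], [X → P . T f] }  — shift
  I3: { [P → X . g ;] }  — shift
  I4: { [X → f . ;] }  — shift
  I5: { [L → id . X], [P → . X g ;], [X → . P T f], [X → . f ;] }  — shift
  I6: { [P → . X g ;], [T → . X g], [T → . id ;], [X → . P T f], [X → . f ;], [X → P . T f] }  — shift
  I7: { [L → id X .], [P → X . g ;] }  — shift, reduce
  I8: { [P → X g . ;] }  — shift
  I9: { [P → X g ; .] }  — reduce
  I10: { [X → P T . f] }  — shift
  I11: { [P → X . g ;], [T → X . g] }  — shift
  I12: { [T → id . ;] }  — shift
  I13: { [T → id ; .] }  — reduce
  I14: { [P → X g . ;], [T → X g .] }  — shift, reduce
  I15: { [X → P T f .] }  — reduce
  I16: { [X → f ; .] }  — reduce
  I17: { [L → P L . T], [P → . X g ;], [T → . X g], [T → . id ;], [X → . P T f], [X → . f ;] }  — shift
  I18: { [L → id . X], [P → . X g ;], [T → id . ;], [X → . P T f], [X → . f ;] }  — shift
  I19: { [L → P L T .] }  — reduce

Conflict in state I7:
  Shift-reduce conflict between [L → id X .] and [P → X . g ;]
So the grammar is NOT LR(0).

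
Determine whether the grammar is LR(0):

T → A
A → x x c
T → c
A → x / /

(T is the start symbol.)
Yes, the grammar is LR(0)

A grammar is LR(0) if no state in the canonical LR(0) collection has:
  - both a shift item (dot before a terminal) and a complete item (shift-reduce conflict), or
  - two or more complete items (reduce-reduce conflict; the accept item [T' → T .] counts as a complete item here).

Augment with T' → T and build the canonical LR(0) collection (I0 = CLOSURE({[T' → . T]}), then GOTO on every symbol after a dot until no new states appear). It has 9 states:
  I0: { [A → . x / /], [A → . x x c], [T → . A], [T → . c], [T' → . T] }  — shift
  I1: { [T → A .] }  — reduce
  I2: { [T' → T .] }  — accept
  I3: { [T → c .] }  — reduce
  I4: { [A → x . / /], [A → x . x c] }  — shift
  I5: { [A → x / . /] }  — shift
  I6: { [A → x x . c] }  — shift
  I7: { [A → x x c .] }  — reduce
  I8: { [A → x / / .] }  — reduce

Every state is either a pure shift/goto state or contains exactly one complete item and nothing to shift — no conflicts. The grammar is LR(0).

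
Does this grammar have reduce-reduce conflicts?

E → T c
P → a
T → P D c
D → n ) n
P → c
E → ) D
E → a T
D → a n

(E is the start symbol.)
No reduce-reduce conflicts

Augment with E' → E and build the canonical LR(0) collection (I0 = CLOSURE({[E' → . E]}), then GOTO on every symbol after a dot until no new states appear). It has 18 states:
  I0: { [E → . ) D], [E → . T c], [E → . a T], [E' → . E], [P → . a], [P → . c], [T → . P D c] }  — shift
  I1: { [D → . a n], [D → . n ) n], [E → ) . D] }  — shift
  I2: { [E' → E .] }  — accept
  I3: { [D → . a n], [D → . n ) n], [T → P . D c] }  — shift
  I4: { [E → T . c] }  — shift
  I5: { [E → a . T], [P → . a], [P → . c], [P → a .], [T → . P D c] }  — shift, reduce
  I6: { [P → c .] }  — reduce
  I7: { [E → a T .] }  — reduce
  I8: { [P → a .] }  — reduce
  I9: { [E → T c .] }  — reduce
  I10: { [T → P D . c] }  — shift
  I11: { [D → a . n] }  — shift
  I12: { [D → n . ) n] }  — shift
  I13: { [D → n ) . n] }  — shift
  I14: { [D → n ) n .] }  — reduce
  I15: { [D → a n .] }  — reduce
  I16: { [T → P D c .] }  — reduce
  I17: { [E → ) D .] }  — reduce

No state contains more than one complete item.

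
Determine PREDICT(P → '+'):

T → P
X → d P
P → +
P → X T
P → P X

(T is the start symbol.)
{ '+' }

PREDICT(P → '+') = (FIRST(RHS) \ {ε}) ∪ (FOLLOW(P) if ε ∈ FIRST(RHS), i.e. RHS ⇒* ε)
FIRST('+') = { '+' }
ε ∉ FIRST('+'), so FOLLOW(P) is not added.
PREDICT(P → '+') = { '+' }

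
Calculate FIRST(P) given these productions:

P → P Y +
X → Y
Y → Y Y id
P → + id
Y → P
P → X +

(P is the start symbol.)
To compute FIRST(P), examine every production with P on the left-hand side, reading each right-hand side left to right until a non-nullable symbol is reached.

FIRST sets of the other non-terminals involved (by the same procedure, iterated to a fixed point):
  FIRST(X) = { '+' }

From P → P Y +:
  - P is the symbol being defined: contributes nothing new
    P is not nullable, so stop
From P → + id:
  - '+' is a terminal: add '+' and stop
From P → X +:
  - X is a non-terminal: add FIRST(X) \ {ε} = { '+' }
    X is not nullable, so stop

Collecting: FIRST(P) = { '+' }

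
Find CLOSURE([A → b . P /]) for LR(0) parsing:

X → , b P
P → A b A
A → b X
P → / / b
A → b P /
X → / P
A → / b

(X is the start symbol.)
To compute CLOSURE, for each item [A → α.Bβ] where B is a non-terminal, add [B → .γ] for all productions B → γ; repeat for the newly added items until nothing changes.

Start with: [A → b . P /]
  [A → b . P /] has the dot before P: add [P → . A b A], [P → . / / b]
  [P → . A b A] has the dot before A: add [A → . b X], [A → . b P /], [A → . / b]
No further items can be added.

CLOSURE = { [A → . / b], [A → . b P /], [A → . b X], [A → b . P /], [P → . / / b], [P → . A b A] }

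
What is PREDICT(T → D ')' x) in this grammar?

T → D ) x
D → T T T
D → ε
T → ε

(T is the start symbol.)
{ ')' }

PREDICT(T → D ')' x) = (FIRST(RHS) \ {ε}) ∪ (FOLLOW(T) if ε ∈ FIRST(RHS), i.e. RHS ⇒* ε)
FIRST(D) = { ')', ε }
FIRST(D ')' x) = { ')' }
ε ∉ FIRST(D ')' x), so FOLLOW(T) is not added.
PREDICT(T → D ')' x) = { ')' }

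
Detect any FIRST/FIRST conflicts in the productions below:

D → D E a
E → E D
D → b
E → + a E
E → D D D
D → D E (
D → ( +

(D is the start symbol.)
A FIRST/FIRST conflict occurs when two productions N → α and N → β for the same non-terminal have FIRST(α) ∩ FIRST(β) ≠ ∅ (with ε ∈ FIRST of a nullable right-hand side, so two nullable alternatives also conflict).

FIRST sets of the non-terminals at (or reachable through a nullable prefix from) the front of some alternative:
  FIRST(D) = { '(', 'b' }
  FIRST(E) = { '(', '+', 'b' }

Productions for D:
  D → D E a: FIRST = { '(', 'b' }
  D → b: FIRST = { 'b' }
  D → D E (: FIRST = { '(', 'b' }
  D → ( +: FIRST = { '(' }
Productions for E:
  E → E D: FIRST = { '(', '+', 'b' }
  E → + a E: FIRST = { '+' }
  E → D D D: FIRST = { '(', 'b' }

Conflict for D: D → D E a and D → b
  Overlap: { 'b' }
Conflict for D: D → D E a and D → D E (
  Overlap: { '(', 'b' }
Conflict for D: D → D E a and D → ( +
  Overlap: { '(' }
Conflict for D: D → b and D → D E (
  Overlap: { 'b' }
Conflict for D: D → D E ( and D → ( +
  Overlap: { '(' }
Conflict for E: E → E D and E → + a E
  Overlap: { '+' }
Conflict for E: E → E D and E → D D D
  Overlap: { '(', 'b' }

Answer: Yes. D → D E a / D → b on { 'b' }; D → D E a / D → D E '(' on { '(', 'b' }; D → D E a / D → '(' '+' on { '(' }; D → b / D → D E '(' on { 'b' }; D → D E '(' / D → '(' '+' on { '(' }; E → E D / E → '+' a E on { '+' }; E → E D / E → D D D on { '(', 'b' }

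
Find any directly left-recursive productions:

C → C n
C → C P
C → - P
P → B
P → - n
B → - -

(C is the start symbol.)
Direct left recursion occurs when N → N α for some non-terminal N (the right-hand side begins with the left-hand side itself).

C → C n: LEFT RECURSIVE (starts with C)
C → C P: LEFT RECURSIVE (starts with C)
C → - P: starts with '-'
P → B: starts with B
P → - n: starts with '-'
B → - -: starts with '-'

The grammar has direct left recursion on: C.

Answer: Yes, C is left-recursive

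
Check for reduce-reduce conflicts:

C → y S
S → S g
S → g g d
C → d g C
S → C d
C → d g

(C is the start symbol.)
No reduce-reduce conflicts

Augment with C' → C and build the canonical LR(0) collection (I0 = CLOSURE({[C' → . C]}), then GOTO on every symbol after a dot until no new states appear). It has 13 states:
  I0: { [C → . d g C], [C → . d g], [C → . y S], [C' → . C] }  — shift
  I1: { [C' → C .] }  — accept
  I2: { [C → d . g C], [C → d . g] }  — shift
  I3: { [C → . d g C], [C → . d g], [C → . y S], [C → y . S], [S → . C d], [S → . S g], [S → . g g d] }  — shift
  I4: { [S → C . d] }  — shift
  I5: { [C → y S .], [S → S . g] }  — shift, reduce
  I6: { [S → g . g d] }  — shift
  I7: { [S → g g . d] }  — shift
  I8: { [S → g g d .] }  — reduce
  I9: { [S → S g .] }  — reduce
  I10: { [S → C d .] }  — reduce
  I11: { [C → . d g C], [C → . d g], [C → . y S], [C → d g . C], [C → d g .] }  — shift, reduce
  I12: { [C → d g C .] }  — reduce

No state contains more than one complete item.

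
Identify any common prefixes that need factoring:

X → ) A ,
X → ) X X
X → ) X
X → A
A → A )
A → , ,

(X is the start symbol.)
Yes, X has productions with common prefix ')'

Left-factoring is needed when two productions for the same non-terminal
share a common prefix on the right-hand side.

Productions for X:
  X → ) A ,
  X → ) X X
  X → ) X
  X → A
Productions for A:
  A → A )
  A → , ,

Found common prefix ')' in productions for X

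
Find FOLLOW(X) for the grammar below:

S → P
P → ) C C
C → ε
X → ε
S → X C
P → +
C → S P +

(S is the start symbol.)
{ $, ')', '+' }

In S → X C: X is followed by C, add FIRST(C) \ {ε} = { ')', '+' }
  C is nullable, so also add FOLLOW(S)

The FOLLOW sets referred to above (computed the same way, to a fixed point):
  FOLLOW(S) = { $, ')', '+' }

Taking the union: FOLLOW(X) = { $, ')', '+' }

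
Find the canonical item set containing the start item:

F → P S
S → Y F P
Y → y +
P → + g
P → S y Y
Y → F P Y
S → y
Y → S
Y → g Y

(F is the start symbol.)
First, augment the grammar with F' → F
I₀ = CLOSURE({ [F' → . F] }):
  [F' → . F] has the dot before F: add [F → . P S]
  [F → . P S] has the dot before P: add [P → . + g], [P → . S y Y]
  [P → . S y Y] has the dot before S: add [S → . Y F P], [S → . y]
  [S → . Y F P] has the dot before Y: add [Y → . y +], [Y → . F P Y], [Y → . S], [Y → . g Y]
No further items can be added.

I₀ = { [F → . P S], [F' → . F], [P → . + g], [P → . S y Y], [S → . Y F P], [S → . y], [Y → . F P Y], [Y → . S], [Y → . g Y], [Y → . y +] }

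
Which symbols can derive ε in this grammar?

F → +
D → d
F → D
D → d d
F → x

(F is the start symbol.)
None

A non-terminal is nullable if it can derive ε (the empty string): either it has an ε-production, or it has a production whose right-hand side consists entirely of nullable non-terminals.

There are no ε-productions, so no non-terminal can derive ε.
No non-terminals are nullable.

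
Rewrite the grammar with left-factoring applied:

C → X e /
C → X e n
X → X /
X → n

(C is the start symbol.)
Left-factoring transforms A → αβ₁ | αβ₂ into A → αA' and A' → β₁ | β₂
(α is the longest common prefix among the alternatives). Repeat until
no nonterminal has two alternatives with a common prefix.

Round 1: C has alternatives sharing prefix 'X e'. Introduce C': C → X e C'
  Add: C' → /
  Add: C' → n

No remaining common prefixes — done.

Resulting grammar:
C → X e C'
C' → /
C' → n
X → X /
X → n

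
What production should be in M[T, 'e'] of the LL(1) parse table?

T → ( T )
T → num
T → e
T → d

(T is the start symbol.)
To find M[T, 'e'], we find productions for T where 'e' is in the predict set (PREDICT(N → α) = (FIRST(α) \ {ε}) ∪ (FOLLOW(N) if α ⇒* ε)).

T → ( T ): PREDICT = { '(' }
T → num: PREDICT = { 'num' }
T → e: PREDICT = { 'e' }
  'e' is in predict set, so this production goes in M[T, 'e']
T → d: PREDICT = { 'd' }

M[T, 'e'] = T → e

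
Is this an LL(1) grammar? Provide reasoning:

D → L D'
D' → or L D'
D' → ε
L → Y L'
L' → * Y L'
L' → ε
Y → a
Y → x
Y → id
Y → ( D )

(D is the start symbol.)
A grammar is LL(1) if for each non-terminal N with multiple productions, the predict sets of those productions are pairwise disjoint, where PREDICT(N → α) = (FIRST(α) \ {ε}) ∪ (FOLLOW(N) if α ⇒* ε).

Relevant sets:
  FOLLOW(D') = { $, ')' }
  FOLLOW(L') = { $, ')', 'or' }

For D':
  PREDICT(D' → or L D') = { 'or' }
  PREDICT(D' → ε) = { $, ')' }
For L':
  PREDICT(L' → '*' Y L') = { '*' }
  PREDICT(L' → ε) = { $, ')', 'or' }
For Y:
  PREDICT(Y → a) = { 'a' }
  PREDICT(Y → x) = { 'x' }
  PREDICT(Y → id) = { 'id' }
  PREDICT(Y → '(' D ')') = { '(' }
D, L have a single production, so nothing to check there.

All predict sets are disjoint. The grammar IS LL(1).

Answer: Yes, the grammar is LL(1).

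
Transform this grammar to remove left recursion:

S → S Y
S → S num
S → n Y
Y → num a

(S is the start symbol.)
S is directly left-recursive. The standard transformation for
  A → A α₁ | ... | A α_m | β₁ | ... | β_n
is
  A  → β₁ A' | ... | β_n A'
  A' → α₁ A' | ... | α_m A' | ε

S → n Y becomes S → n Y S'
S → S Y becomes S' → Y S'
S → S num becomes S' → num S'
Add S' → ε

Productions for other non-terminals are unchanged:
  Y → num a

Resulting grammar:
S → n Y S'
S' → Y S'
S' → num S'
S' → ε
Y → num a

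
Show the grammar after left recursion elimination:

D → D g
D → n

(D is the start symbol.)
D → n D'
D' → g D'
D' → ε

D is directly left-recursive. The standard transformation for
  A → A α₁ | ... | A α_m | β₁ | ... | β_n
is
  A  → β₁ A' | ... | β_n A'
  A' → α₁ A' | ... | α_m A' | ε

D → n becomes D → n D'
D → D g becomes D' → g D'
Add D' → ε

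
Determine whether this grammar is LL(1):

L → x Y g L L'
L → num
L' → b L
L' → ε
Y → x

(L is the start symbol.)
No. Predict set conflict for L': { 'b' }

A grammar is LL(1) if for each non-terminal N with multiple productions, the predict sets of those productions are pairwise disjoint, where PREDICT(N → α) = (FIRST(α) \ {ε}) ∪ (FOLLOW(N) if α ⇒* ε).

Relevant sets:
  FOLLOW(L') = { $, 'b' }

For L:
  PREDICT(L → x Y g L L') = { 'x' }
  PREDICT(L → num) = { 'num' }
For L':
  PREDICT(L' → b L) = { 'b' }
  PREDICT(L' → ε) = { $, 'b' }
Y has a single production, so nothing to check there.

Conflict found: Predict set conflict for L': { 'b' }
The grammar is NOT LL(1).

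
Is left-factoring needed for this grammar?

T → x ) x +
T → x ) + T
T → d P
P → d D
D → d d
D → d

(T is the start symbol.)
Left-factoring is needed when two productions for the same non-terminal
share a common prefix on the right-hand side.

Productions for T:
  T → x ) x +
  T → x ) + T
  T → d P
Productions for D:
  D → d d
  D → d

Found common prefix 'x )' in productions for T
Found common prefix 'd' in productions for D

Answer: Yes, T has productions with common prefix 'x )'; D has productions with common prefix 'd'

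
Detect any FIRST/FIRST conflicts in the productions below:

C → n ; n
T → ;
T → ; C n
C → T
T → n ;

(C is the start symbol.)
A FIRST/FIRST conflict occurs when two productions N → α and N → β for the same non-terminal have FIRST(α) ∩ FIRST(β) ≠ ∅ (with ε ∈ FIRST of a nullable right-hand side, so two nullable alternatives also conflict).

FIRST sets of the non-terminals at (or reachable through a nullable prefix from) the front of some alternative:
  FIRST(T) = { ';', 'n' }

Productions for C:
  C → n ; n: FIRST = { 'n' }
  C → T: FIRST = { ';', 'n' }
Productions for T:
  T → ;: FIRST = { ';' }
  T → ; C n: FIRST = { ';' }
  T → n ;: FIRST = { 'n' }

Conflict for C: C → n ; n and C → T
  Overlap: { 'n' }
Conflict for T: T → ; and T → ; C n
  Overlap: { ';' }

Answer: Yes. C → n ';' n / C → T on { 'n' }; T → ';' / T → ';' C n on { ';' }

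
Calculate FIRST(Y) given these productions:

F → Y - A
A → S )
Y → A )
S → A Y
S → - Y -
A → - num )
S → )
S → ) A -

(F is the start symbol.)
{ ')', '-' }

To compute FIRST(Y), examine every production with Y on the left-hand side, reading each right-hand side left to right until a non-nullable symbol is reached.

FIRST sets of the other non-terminals involved (by the same procedure, iterated to a fixed point):
  FIRST(A) = { ')', '-' }

From Y → A ):
  - A is a non-terminal: add FIRST(A) \ {ε} = { ')', '-' }
    A is not nullable, so stop

Collecting: FIRST(Y) = { ')', '-' }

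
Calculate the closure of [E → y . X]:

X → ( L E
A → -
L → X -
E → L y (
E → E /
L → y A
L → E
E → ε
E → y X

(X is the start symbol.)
Start with: [E → y . X]
  [E → y . X] has the dot before X: add [X → . ( L E]
No further items can be added.

CLOSURE = { [E → y . X], [X → . ( L E] }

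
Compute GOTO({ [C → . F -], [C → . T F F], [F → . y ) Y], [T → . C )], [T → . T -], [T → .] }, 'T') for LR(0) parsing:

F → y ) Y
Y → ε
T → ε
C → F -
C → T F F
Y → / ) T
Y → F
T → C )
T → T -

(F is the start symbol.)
{ [C → T . F F], [F → . y ) Y], [T → T . -] }

GOTO(I, 'T') = CLOSURE({ [A → αX.β] : [A → α.Xβ] ∈ I, X = 'T' })

Items with dot before 'T', with the dot advanced:
  [C → . T F F] → [C → T . F F]
  [T → . T -] → [T → T . -]
Closure of the advanced items:
  [C → T . F F] has the dot before F: add [F → . y ) Y]

GOTO = { [C → T . F F], [F → . y ) Y], [T → T . -] }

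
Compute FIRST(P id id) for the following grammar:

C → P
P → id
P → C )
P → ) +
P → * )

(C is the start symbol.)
{ ')', '*', 'id' }

FIRST sets of the non-terminals involved (from the grammar, by fixed-point iteration):
  FIRST(P) = { ')', '*', 'id' }

To compute FIRST(P id id), process the symbols left to right:
Symbol P is a non-terminal. Add FIRST(P) \ {ε} = { ')', '*', 'id' }
P is not nullable (ε ∉ FIRST(P)), so stop here.
FIRST(P id id) = { ')', '*', 'id' }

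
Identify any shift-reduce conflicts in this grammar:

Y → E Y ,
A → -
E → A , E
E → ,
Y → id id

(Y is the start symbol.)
A shift-reduce conflict occurs when an LR(0) state has both:
  - a complete (reduce) item [A → α .] (dot at the end), and
  - a shift item [B → β . c γ] (dot before a terminal).

Augment with Y' → Y and build the canonical LR(0) collection (I0 = CLOSURE({[Y' → . Y]}), then GOTO on every symbol after a dot until no new states appear). It has 12 states:
  I0: { [A → . -], [E → . ,], [E → . A , E], [Y → . E Y ,], [Y → . id id], [Y' → . Y] }  — shift
  I1: { [E → , .] }  — reduce
  I2: { [A → - .] }  — reduce
  I3: { [E → A . , E] }  — shift
  I4: { [A → . -], [E → . ,], [E → . A , E], [Y → . E Y ,], [Y → . id id], [Y → E . Y ,] }  — shift
  I5: { [Y' → Y .] }  — accept
  I6: { [Y → id . id] }  — shift
  I7: { [Y → id id .] }  — reduce
  I8: { [Y → E Y . ,] }  — shift
  I9: { [Y → E Y , .] }  — reduce
  I10: { [A → . -], [E → . ,], [E → . A , E], [E → A , . E] }  — shift
  I11: { [E → A , E .] }  — reduce

No state contains both a complete item and a shift item.

Answer: No shift-reduce conflicts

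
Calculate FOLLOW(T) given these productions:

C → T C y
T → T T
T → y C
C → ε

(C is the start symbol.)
{ 'y' }

To compute FOLLOW(T), find every occurrence of T on a right-hand side N → α T β: add FIRST(β) \ {ε}, and if β is empty or nullable also add FOLLOW(N). Iterate to a fixed point.

In C → T C y: T is followed by C y, add FIRST(C y) \ {ε} = { 'y' }
In T → T T: T is followed by T, add FIRST(T) \ {ε} = { 'y' }
In T → T T: T is at the end; this adds FOLLOW(T) to itself — nothing new

Taking the union: FOLLOW(T) = { 'y' }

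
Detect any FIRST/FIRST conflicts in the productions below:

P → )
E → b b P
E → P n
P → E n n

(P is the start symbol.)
FIRST sets of the non-terminals at (or reachable through a nullable prefix from) the front of some alternative:
  FIRST(E) = { ')', 'b' }
  FIRST(P) = { ')', 'b' }

Productions for P:
  P → ): FIRST = { ')' }
  P → E n n: FIRST = { ')', 'b' }
Productions for E:
  E → b b P: FIRST = { 'b' }
  E → P n: FIRST = { ')', 'b' }

Conflict for P: P → ) and P → E n n
  Overlap: { ')' }
Conflict for E: E → b b P and E → P n
  Overlap: { 'b' }

Answer: Yes. P → ')' / P → E n n on { ')' }; E → b b P / E → P n on { 'b' }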